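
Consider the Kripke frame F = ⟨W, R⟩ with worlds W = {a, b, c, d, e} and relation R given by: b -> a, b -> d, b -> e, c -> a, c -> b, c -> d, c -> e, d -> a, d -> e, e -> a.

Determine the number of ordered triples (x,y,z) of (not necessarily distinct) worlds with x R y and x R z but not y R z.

20

Enumerating: (b,a,a), (b,a,d), (b,a,e), (b,d,d), (b,e,d), (b,e,e), (c,a,a), (c,a,b), (c,a,d), (c,a,e), (c,b,b), (c,d,b), … and 8 more.
Total: 20.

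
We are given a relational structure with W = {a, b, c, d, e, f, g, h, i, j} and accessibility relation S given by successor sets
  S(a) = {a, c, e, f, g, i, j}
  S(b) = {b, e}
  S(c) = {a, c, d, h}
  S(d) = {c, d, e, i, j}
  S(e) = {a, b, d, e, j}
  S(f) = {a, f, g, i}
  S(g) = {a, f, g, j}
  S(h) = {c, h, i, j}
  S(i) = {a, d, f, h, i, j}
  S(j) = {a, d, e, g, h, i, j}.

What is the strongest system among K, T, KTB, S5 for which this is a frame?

Reflexive (axiom T): yes — every world is S-related to itself.
Symmetric (axiom B): yes — every pair in S has its reverse in S.
Euclidean (axiom 5): no — a S c and a S e, but not c S e.
So F validates K, T, KTB; S5 would additionally require S to be Euclidean. The strongest is KTB.

KTB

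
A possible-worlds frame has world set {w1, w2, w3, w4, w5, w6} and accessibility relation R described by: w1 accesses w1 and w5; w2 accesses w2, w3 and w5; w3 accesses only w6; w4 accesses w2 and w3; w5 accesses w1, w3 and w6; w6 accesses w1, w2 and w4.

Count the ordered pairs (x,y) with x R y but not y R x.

10

Enumerating: (w2,w3), (w2,w5), (w3,w6), (w4,w2), (w4,w3), (w5,w3), (w5,w6), (w6,w1), (w6,w2), (w6,w4).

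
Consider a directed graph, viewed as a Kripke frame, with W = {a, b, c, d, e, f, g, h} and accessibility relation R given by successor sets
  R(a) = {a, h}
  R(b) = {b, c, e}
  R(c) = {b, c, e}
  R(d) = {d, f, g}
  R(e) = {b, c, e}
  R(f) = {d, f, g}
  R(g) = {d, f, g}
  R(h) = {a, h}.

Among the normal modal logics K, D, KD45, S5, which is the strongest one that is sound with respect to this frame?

S5

Serial (axiom D): yes — every world has a successor (e.g. a R a).
Euclidean (axiom 5): yes — any two successors of a common world are R-related.
Transitive (axiom 4): yes — every two-step R-path is closed by a direct edge.
Reflexive (axiom T): yes — every world is R-related to itself.
So F validates K, D, KD45, S5. The strongest is S5.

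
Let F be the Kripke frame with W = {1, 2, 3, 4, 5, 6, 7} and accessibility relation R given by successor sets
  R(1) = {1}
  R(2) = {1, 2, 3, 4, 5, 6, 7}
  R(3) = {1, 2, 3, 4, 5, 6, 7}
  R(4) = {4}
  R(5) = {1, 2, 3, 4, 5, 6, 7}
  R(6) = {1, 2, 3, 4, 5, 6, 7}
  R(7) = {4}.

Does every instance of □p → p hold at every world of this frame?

By correspondence theory, T is valid on a frame iff R is reflexive.
Reflexive: no — 7 is not related to itself.

No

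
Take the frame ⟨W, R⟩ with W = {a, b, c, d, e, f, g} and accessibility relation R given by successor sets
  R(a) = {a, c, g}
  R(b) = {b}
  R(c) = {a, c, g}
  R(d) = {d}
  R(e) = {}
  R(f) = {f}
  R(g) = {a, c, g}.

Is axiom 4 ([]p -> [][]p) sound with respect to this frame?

The schema 4 characterises exactly the transitive frames.
Transitive: yes — every two-step R-path is closed by a direct edge.

Yes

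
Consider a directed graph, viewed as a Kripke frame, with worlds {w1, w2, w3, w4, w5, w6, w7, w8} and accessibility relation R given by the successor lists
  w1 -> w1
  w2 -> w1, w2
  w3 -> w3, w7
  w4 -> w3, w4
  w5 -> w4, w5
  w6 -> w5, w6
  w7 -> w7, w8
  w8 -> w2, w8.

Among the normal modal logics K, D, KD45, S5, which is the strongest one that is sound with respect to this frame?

D

Serial (axiom D): yes — every world has a successor (e.g. w1 R w1).
Euclidean (axiom 5): no — w2 R w1 and w2 R w2, but not w1 R w2.
Transitive (axiom 4): no — w3 R w7 and w7 R w8, but not w3 R w8.
Reflexive (axiom T): yes — every world is R-related to itself.
So F validates K, D; KD45 would additionally require R to be Euclidean and transitive. The strongest is D.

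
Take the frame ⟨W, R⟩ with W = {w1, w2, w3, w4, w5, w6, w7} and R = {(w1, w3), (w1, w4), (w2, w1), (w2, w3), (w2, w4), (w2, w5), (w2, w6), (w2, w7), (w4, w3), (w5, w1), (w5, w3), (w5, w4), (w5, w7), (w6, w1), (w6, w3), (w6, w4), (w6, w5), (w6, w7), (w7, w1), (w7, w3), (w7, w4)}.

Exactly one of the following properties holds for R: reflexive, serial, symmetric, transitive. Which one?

transitive

Reflexive: no — w1 is not related to itself.
Serial: no — w3 has no R-successor.
Symmetric: no — w1 R w3 but not w3 R w1.
Transitive: yes — every two-step R-path is closed by a direct edge.
Only transitive holds.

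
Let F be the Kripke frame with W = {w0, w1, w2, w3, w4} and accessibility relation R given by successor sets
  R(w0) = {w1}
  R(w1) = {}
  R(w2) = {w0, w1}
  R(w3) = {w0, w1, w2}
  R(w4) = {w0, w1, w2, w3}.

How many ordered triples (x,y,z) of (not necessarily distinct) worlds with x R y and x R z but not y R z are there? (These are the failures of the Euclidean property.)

20

Enumerating: (w0,w1,w1), (w2,w0,w0), (w2,w1,w0), (w2,w1,w1), (w3,w0,w0), (w3,w0,w2), (w3,w1,w0), (w3,w1,w1), (w3,w1,w2), (w3,w2,w2), (w4,w0,w0), (w4,w0,w2), … and 8 more.
Total: 20.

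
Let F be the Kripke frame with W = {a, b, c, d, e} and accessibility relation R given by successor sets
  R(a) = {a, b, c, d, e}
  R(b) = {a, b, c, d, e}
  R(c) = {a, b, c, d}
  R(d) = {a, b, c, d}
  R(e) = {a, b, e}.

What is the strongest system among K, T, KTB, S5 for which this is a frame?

Reflexive (axiom T): yes — every world is R-related to itself.
Symmetric (axiom B): yes — every pair in R has its reverse in R.
Euclidean (axiom 5): no — a R c and a R e, but not c R e.
So F validates K, T, KTB; S5 would additionally require R to be Euclidean. The strongest is KTB.

KTB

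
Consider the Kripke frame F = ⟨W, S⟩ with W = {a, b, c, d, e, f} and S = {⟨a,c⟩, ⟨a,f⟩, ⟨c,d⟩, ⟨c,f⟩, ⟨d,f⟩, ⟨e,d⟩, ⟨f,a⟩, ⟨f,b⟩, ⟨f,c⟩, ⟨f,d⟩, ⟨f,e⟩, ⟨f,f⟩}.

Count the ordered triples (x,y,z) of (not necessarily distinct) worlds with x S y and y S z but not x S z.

15

Enumerating: (a,c,d), (a,f,a), (a,f,b), (a,f,d), (a,f,e), (c,f,a), (c,f,b), (c,f,c), (c,f,e), (d,f,a), (d,f,b), (d,f,c), (d,f,d), (d,f,e), (e,d,f).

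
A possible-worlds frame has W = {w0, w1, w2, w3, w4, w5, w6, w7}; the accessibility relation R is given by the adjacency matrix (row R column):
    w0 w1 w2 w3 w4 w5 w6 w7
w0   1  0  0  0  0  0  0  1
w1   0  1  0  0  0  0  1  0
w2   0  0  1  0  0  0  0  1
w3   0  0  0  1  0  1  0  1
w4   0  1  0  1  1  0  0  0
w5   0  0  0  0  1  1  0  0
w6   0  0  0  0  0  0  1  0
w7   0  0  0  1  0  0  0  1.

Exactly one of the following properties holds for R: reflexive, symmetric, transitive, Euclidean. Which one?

reflexive

Reflexive: yes — every world is R-related to itself.
Symmetric: no — w0 R w7 but not w7 R w0.
Transitive: no — w0 R w7 and w7 R w3, but not w0 R w3.
Euclidean: no — w3 R w5 and w3 R w7, but not w5 R w7.
Only reflexive holds.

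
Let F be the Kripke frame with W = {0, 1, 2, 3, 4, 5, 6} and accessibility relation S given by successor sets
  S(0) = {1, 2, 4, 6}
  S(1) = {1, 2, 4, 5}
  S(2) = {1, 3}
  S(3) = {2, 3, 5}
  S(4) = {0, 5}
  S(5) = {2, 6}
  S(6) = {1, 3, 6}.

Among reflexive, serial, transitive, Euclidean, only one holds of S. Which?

serial

Reflexive: no — 0 is not related to itself.
Serial: yes — every world has a successor (e.g. 0 S 1).
Transitive: no — 0 S 1 and 1 S 5, but not 0 S 5.
Euclidean: no — 0 S 1 and 0 S 6, but not 1 S 6.
Only serial holds.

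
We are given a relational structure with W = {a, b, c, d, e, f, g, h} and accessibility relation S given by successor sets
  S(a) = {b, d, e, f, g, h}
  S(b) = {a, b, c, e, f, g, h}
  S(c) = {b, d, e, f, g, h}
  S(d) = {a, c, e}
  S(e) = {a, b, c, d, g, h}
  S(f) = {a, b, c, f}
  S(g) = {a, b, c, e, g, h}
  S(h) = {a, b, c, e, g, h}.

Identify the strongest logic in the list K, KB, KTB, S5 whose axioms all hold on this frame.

Symmetric (axiom B): yes — every pair in S has its reverse in S.
Reflexive (axiom T): no — a is not related to itself.
Euclidean (axiom 5): no — a S b and a S d, but not b S d.
So F validates K, KB; KTB would additionally require S to be reflexive. The strongest is KB.

KB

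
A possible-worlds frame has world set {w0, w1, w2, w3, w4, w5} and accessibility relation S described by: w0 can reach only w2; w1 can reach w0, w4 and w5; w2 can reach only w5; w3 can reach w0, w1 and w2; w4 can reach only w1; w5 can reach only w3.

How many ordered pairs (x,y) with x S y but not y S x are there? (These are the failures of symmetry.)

8

Enumerating: (w0,w2), (w1,w0), (w1,w5), (w2,w5), (w3,w0), (w3,w1), (w3,w2), (w5,w3).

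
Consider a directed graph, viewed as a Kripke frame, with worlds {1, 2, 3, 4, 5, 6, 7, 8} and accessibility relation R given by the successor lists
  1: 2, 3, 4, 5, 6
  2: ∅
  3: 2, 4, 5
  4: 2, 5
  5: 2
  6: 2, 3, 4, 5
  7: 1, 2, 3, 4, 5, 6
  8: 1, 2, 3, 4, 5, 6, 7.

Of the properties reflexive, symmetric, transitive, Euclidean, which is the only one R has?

transitive

Reflexive: no — 1 is not related to itself.
Symmetric: no — 1 R 2 but not 2 R 1.
Transitive: yes — every two-step R-path is closed by a direct edge.
Euclidean: no — 1 R 2 and 1 R 3, but not 2 R 3.
Only transitive holds.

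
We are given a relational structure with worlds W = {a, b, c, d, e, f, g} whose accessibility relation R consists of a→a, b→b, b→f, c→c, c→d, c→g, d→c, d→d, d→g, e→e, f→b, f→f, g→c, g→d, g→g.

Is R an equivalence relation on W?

Yes

Reflexive: yes — every world is R-related to itself.
Symmetric: yes — every pair in R has its reverse in R.
Transitive: yes — every two-step R-path is closed by a direct edge.
So R is an equivalence relation.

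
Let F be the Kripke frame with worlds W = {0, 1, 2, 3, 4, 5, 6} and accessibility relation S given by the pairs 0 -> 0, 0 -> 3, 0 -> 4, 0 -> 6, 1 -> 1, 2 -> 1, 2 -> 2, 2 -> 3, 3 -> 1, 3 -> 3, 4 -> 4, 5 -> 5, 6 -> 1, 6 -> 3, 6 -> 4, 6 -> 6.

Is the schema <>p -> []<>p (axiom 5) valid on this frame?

By correspondence theory, 5 is valid on a frame iff S is Euclidean.
Euclidean: no — 0 S 3 and 0 S 4, but not 3 S 4.

No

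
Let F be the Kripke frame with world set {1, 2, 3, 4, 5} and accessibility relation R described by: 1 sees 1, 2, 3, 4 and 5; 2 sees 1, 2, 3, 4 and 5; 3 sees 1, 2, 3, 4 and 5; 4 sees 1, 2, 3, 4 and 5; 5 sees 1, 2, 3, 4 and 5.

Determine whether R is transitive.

Yes

Transitive: yes — every two-step R-path is closed by a direct edge.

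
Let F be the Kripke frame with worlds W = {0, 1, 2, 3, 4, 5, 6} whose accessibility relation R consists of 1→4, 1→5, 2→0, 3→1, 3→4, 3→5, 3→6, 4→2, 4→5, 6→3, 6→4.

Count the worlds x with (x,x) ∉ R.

Enumerating: 0, 1, 2, 3, 4, 5, 6.

7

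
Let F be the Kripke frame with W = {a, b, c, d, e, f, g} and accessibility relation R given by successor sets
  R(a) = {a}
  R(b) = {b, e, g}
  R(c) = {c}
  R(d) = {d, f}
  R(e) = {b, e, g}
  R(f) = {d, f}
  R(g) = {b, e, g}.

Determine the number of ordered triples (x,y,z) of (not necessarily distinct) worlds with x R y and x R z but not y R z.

R is Euclidean; there are no such tuples.

0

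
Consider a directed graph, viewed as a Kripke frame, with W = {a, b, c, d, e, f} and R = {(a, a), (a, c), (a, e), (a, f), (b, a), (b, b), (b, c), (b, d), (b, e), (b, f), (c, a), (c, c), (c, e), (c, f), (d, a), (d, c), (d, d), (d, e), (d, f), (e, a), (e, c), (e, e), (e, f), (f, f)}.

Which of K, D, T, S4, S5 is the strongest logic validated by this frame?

Serial (axiom D): yes — every world has a successor (e.g. a R a).
Reflexive (axiom T): yes — every world is R-related to itself.
Transitive (axiom 4): yes — every two-step R-path is closed by a direct edge.
Euclidean (axiom 5): no — a R f and a R c, but not f R c.
So F validates K, D, T, S4; S5 would additionally require R to be Euclidean. The strongest is S4.

S4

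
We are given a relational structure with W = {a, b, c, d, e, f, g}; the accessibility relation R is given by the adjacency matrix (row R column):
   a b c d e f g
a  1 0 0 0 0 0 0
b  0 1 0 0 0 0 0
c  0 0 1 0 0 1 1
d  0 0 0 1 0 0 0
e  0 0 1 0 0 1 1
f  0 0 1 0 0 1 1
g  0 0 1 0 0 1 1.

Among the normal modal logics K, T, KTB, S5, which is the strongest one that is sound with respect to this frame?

K

Reflexive (axiom T): no — e is not related to itself.
Symmetric (axiom B): no — e R c but not c R e.
Euclidean (axiom 5): yes — any two successors of a common world are R-related.
So F validates K; T would additionally require R to be reflexive. The strongest is K.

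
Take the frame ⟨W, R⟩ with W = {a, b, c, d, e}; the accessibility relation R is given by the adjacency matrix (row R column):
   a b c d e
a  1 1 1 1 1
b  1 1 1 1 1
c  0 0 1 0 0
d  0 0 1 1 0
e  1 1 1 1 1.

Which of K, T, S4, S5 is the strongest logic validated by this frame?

Reflexive (axiom T): yes — every world is R-related to itself.
Transitive (axiom 4): yes — every two-step R-path is closed by a direct edge.
Euclidean (axiom 5): no — a R c and a R b, but not c R b.
So F validates K, T, S4; S5 would additionally require R to be Euclidean. The strongest is S4.

S4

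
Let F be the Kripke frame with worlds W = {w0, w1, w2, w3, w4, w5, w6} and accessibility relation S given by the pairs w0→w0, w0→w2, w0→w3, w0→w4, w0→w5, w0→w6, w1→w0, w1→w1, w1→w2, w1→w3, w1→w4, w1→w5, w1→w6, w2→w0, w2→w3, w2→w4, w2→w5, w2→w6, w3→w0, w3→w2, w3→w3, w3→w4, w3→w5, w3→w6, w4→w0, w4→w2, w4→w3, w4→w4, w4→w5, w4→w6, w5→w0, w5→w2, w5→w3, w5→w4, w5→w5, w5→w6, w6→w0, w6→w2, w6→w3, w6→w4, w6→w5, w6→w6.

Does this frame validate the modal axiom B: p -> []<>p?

By correspondence theory, B is valid on a frame iff S is symmetric.
Symmetric: no — w1 S w0 but not w0 S w1.

No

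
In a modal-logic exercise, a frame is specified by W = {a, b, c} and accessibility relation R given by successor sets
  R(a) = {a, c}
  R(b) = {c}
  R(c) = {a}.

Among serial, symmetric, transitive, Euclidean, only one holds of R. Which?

serial

Serial: yes — every world has a successor (e.g. a R a).
Symmetric: no — b R c but not c R b.
Transitive: no — b R c and c R a, but not b R a.
Euclidean: no — a R c and a R c, but not c R c.
Only serial holds.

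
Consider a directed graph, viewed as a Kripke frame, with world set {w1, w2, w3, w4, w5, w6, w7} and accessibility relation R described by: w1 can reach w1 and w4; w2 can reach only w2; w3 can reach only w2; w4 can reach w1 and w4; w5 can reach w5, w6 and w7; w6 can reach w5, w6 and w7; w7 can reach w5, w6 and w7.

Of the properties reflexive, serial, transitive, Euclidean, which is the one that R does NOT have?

Reflexive: no — w3 is not related to itself.
Serial: yes — every world has a successor (e.g. w1 R w1).
Transitive: yes — every two-step R-path is closed by a direct edge.
Euclidean: yes — any two successors of a common world are R-related.
Only reflexive fails.

reflexive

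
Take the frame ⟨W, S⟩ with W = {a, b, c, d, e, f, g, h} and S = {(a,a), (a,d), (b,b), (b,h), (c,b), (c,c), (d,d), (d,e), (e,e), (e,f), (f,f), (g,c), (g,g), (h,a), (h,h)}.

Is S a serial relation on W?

Serial: yes — every world has a successor (e.g. a S a).

Yes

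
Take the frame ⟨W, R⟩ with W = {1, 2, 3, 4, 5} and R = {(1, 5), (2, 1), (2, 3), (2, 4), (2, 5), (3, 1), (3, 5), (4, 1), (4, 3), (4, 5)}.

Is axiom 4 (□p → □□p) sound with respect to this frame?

By correspondence theory, 4 is valid on a frame iff R is transitive.
Transitive: yes — every two-step R-path is closed by a direct edge.

Yes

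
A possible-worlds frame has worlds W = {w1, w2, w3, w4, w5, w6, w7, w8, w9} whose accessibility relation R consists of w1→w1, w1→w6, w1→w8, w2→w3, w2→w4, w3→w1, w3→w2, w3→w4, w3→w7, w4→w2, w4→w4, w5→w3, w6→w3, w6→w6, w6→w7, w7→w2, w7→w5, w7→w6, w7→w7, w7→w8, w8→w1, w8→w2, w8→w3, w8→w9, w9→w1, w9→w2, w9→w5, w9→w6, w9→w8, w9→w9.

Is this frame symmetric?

No

Symmetric: no — w1 R w6 but not w6 R w1.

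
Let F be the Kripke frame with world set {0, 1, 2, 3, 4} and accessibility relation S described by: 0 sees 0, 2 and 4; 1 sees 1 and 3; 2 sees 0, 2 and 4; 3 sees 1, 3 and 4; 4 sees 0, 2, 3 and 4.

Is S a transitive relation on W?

No

Transitive: no — 0 S 4 and 4 S 3, but not 0 S 3.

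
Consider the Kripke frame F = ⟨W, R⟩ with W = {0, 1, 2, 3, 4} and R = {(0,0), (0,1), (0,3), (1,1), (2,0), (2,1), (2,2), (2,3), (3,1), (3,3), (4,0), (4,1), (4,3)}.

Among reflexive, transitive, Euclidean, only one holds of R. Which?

transitive

Reflexive: no — 4 is not related to itself.
Transitive: yes — every two-step R-path is closed by a direct edge.
Euclidean: no — 0 R 1 and 0 R 3, but not 1 R 3.
Only transitive holds.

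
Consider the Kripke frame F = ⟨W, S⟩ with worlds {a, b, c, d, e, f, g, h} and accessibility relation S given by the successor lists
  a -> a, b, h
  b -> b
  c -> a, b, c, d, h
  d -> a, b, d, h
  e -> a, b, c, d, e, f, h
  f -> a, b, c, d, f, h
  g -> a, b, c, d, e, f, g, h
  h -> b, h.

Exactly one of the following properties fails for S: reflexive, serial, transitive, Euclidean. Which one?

Euclidean

Reflexive: yes — every world is S-related to itself.
Serial: yes — every world has a successor (e.g. a S a).
Transitive: yes — every two-step S-path is closed by a direct edge.
Euclidean: no — a S b and a S h, but not b S h.
Only Euclidean fails.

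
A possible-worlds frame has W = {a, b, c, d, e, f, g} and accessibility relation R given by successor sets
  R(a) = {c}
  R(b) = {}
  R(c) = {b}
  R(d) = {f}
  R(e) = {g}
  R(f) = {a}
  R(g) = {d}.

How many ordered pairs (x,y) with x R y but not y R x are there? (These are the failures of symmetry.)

6

Enumerating: (a,c), (c,b), (d,f), (e,g), (f,a), (g,d).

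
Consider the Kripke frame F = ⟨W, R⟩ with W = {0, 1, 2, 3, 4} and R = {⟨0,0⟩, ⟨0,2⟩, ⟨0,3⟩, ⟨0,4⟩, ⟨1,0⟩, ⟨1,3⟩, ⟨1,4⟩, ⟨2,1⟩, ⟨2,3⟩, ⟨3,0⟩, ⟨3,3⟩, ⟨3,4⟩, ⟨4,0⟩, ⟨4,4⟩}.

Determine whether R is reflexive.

Reflexive: no — 1 is not related to itself.

No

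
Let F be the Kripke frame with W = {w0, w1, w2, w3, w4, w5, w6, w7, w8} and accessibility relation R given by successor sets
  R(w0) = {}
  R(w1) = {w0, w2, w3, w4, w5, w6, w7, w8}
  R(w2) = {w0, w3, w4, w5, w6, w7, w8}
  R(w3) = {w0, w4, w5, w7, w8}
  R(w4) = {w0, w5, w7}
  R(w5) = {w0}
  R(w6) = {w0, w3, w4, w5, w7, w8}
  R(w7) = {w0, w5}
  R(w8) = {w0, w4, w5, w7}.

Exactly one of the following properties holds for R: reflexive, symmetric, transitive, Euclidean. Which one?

Reflexive: no — w0 is not related to itself.
Symmetric: no — w1 R w0 but not w0 R w1.
Transitive: yes — every two-step R-path is closed by a direct edge.
Euclidean: no — w1 R w0 and w1 R w2, but not w0 R w2.
Only transitive holds.

transitive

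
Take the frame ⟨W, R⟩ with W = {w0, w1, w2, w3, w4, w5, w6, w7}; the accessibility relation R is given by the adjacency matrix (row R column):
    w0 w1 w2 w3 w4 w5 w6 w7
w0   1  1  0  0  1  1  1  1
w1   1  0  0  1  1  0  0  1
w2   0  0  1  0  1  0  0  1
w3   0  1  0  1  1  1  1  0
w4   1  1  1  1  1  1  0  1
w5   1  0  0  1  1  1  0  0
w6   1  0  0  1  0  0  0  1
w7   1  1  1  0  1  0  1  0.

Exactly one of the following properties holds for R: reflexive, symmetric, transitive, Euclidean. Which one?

Reflexive: no — w1 is not related to itself.
Symmetric: yes — every pair in R has its reverse in R.
Transitive: no — w0 R w1 and w1 R w3, but not w0 R w3.
Euclidean: no — w0 R w1 and w0 R w5, but not w1 R w5.
Only symmetric holds.

symmetric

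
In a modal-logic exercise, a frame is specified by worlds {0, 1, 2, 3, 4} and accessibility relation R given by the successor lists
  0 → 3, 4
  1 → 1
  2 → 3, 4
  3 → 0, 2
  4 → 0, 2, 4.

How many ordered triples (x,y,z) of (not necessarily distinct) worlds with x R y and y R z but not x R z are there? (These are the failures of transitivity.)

14

Enumerating: (0,3,0), (0,3,2), (0,4,0), (0,4,2), (2,3,0), (2,3,2), (2,4,0), (2,4,2), (3,0,3), (3,0,4), (3,2,3), (3,2,4), (4,0,3), (4,2,3).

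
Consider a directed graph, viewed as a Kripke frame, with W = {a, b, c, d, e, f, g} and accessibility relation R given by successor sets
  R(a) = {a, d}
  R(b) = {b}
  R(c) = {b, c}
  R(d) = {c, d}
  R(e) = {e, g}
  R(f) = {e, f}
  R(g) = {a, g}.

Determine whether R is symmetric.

Symmetric: no — a R d but not d R a.

No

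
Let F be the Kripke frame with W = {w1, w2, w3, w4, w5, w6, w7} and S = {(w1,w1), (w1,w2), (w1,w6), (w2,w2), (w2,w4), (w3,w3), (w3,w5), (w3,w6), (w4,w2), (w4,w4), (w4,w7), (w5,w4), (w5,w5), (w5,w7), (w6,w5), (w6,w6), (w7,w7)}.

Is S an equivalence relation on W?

Reflexive: yes — every world is S-related to itself.
Symmetric: no — w1 S w2 but not w2 S w1.
Transitive: no — w1 S w2 and w2 S w4, but not w1 S w4.
So S is not an equivalence relation.

No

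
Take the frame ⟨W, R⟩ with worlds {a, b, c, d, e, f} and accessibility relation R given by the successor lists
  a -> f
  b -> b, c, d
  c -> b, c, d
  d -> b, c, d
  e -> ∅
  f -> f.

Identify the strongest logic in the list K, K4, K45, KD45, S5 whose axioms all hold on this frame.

Transitive (axiom 4): yes — every two-step R-path is closed by a direct edge.
Euclidean (axiom 5): yes — any two successors of a common world are R-related.
Serial (axiom D): no — e has no R-successor.
Reflexive (axiom T): no — a is not related to itself.
So F validates K, K4, K45; KD45 would additionally require R to be serial. The strongest is K45.

K45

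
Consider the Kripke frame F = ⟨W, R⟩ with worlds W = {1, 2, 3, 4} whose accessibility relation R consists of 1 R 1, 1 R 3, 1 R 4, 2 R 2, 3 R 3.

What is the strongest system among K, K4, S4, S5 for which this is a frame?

Transitive (axiom 4): yes — every two-step R-path is closed by a direct edge.
Reflexive (axiom T): no — 4 is not related to itself.
Euclidean (axiom 5): no — 1 R 3 and 1 R 4, but not 3 R 4.
So F validates K, K4; S4 would additionally require R to be reflexive. The strongest is K4.

K4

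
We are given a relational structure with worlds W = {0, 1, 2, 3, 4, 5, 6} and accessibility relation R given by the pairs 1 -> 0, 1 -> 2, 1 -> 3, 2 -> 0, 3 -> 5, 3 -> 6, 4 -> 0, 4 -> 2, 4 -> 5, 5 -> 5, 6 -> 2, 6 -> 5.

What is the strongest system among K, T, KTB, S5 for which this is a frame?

Reflexive (axiom T): no — 0 is not related to itself.
Symmetric (axiom B): no — 1 R 0 but not 0 R 1.
Euclidean (axiom 5): no — 1 R 0 and 1 R 2, but not 0 R 2.
So F validates K; T would additionally require R to be reflexive. The strongest is K.

K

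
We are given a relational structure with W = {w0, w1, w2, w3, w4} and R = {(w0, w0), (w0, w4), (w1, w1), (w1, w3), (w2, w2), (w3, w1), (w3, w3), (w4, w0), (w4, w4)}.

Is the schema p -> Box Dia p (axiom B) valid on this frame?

Axiom B corresponds to the accessibility relation being symmetric.
Symmetric: yes — every pair in R has its reverse in R.

Yes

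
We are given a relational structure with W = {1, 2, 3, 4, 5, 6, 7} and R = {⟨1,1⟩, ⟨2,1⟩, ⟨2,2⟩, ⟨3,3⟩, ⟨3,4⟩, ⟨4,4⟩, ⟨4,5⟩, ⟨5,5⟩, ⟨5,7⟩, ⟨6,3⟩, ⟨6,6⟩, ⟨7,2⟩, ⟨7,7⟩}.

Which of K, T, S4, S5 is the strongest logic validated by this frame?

Reflexive (axiom T): yes — every world is R-related to itself.
Transitive (axiom 4): no — 3 R 4 and 4 R 5, but not 3 R 5.
Euclidean (axiom 5): no — 2 R 1 and 2 R 2, but not 1 R 2.
So F validates K, T; S4 would additionally require R to be transitive. The strongest is T.

T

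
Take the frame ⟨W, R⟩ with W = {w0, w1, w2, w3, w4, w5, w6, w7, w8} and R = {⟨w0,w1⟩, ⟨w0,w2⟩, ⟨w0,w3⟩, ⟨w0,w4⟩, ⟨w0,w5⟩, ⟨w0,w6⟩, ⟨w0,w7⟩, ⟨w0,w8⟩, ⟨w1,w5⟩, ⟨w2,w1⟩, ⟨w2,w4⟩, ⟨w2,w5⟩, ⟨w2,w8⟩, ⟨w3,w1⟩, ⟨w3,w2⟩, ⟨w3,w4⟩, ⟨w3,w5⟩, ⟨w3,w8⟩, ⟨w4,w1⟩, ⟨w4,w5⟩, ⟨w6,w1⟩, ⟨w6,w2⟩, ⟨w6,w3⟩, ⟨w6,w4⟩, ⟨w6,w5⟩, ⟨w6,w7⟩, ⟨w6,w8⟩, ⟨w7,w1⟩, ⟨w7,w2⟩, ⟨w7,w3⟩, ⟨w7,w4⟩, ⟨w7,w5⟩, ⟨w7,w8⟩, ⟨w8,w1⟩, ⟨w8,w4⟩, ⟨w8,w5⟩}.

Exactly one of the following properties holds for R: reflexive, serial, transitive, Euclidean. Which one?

transitive

Reflexive: no — w0 is not related to itself.
Serial: no — w5 has no R-successor.
Transitive: yes — every two-step R-path is closed by a direct edge.
Euclidean: no — w0 R w1 and w0 R w2, but not w1 R w2.
Only transitive holds.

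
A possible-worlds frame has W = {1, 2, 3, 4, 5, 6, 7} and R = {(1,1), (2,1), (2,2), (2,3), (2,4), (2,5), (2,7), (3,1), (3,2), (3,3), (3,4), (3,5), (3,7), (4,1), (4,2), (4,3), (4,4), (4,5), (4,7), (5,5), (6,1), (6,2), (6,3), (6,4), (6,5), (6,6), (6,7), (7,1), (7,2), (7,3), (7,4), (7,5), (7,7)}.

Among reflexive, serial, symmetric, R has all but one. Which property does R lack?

Reflexive: yes — every world is R-related to itself.
Serial: yes — every world has a successor (e.g. 1 R 1).
Symmetric: no — 2 R 1 but not 1 R 2.
Only symmetric fails.

symmetric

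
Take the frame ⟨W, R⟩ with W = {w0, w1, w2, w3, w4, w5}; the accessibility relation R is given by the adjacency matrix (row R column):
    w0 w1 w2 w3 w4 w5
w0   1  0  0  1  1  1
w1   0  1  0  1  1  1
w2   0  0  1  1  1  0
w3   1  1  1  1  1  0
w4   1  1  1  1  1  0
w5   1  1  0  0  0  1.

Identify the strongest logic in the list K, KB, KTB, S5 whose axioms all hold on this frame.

KTB

Symmetric (axiom B): yes — every pair in R has its reverse in R.
Reflexive (axiom T): yes — every world is R-related to itself.
Euclidean (axiom 5): no — w0 R w3 and w0 R w5, but not w3 R w5.
So F validates K, KB, KTB; S5 would additionally require R to be Euclidean. The strongest is KTB.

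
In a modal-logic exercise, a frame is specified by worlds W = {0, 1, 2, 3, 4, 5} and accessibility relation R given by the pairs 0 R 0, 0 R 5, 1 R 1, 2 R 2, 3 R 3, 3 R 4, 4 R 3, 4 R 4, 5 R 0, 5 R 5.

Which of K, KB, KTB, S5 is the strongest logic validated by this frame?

S5

Symmetric (axiom B): yes — every pair in R has its reverse in R.
Reflexive (axiom T): yes — every world is R-related to itself.
Euclidean (axiom 5): yes — any two successors of a common world are R-related.
So F validates K, KB, KTB, S5. The strongest is S5.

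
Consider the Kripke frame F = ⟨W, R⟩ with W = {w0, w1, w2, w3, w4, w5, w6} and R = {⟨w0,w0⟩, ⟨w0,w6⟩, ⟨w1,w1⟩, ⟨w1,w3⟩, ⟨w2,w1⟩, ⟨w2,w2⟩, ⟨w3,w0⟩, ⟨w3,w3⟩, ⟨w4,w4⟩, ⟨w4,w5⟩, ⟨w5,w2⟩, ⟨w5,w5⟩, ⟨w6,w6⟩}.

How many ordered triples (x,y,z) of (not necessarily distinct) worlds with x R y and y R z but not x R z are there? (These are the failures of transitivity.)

Enumerating: (w1,w3,w0), (w2,w1,w3), (w3,w0,w6), (w4,w5,w2), (w5,w2,w1).

5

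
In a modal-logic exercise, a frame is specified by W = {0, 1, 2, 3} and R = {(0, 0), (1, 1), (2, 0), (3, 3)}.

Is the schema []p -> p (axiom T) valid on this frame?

No

By correspondence theory, T is valid on a frame iff R is reflexive.
Reflexive: no — 2 is not related to itself.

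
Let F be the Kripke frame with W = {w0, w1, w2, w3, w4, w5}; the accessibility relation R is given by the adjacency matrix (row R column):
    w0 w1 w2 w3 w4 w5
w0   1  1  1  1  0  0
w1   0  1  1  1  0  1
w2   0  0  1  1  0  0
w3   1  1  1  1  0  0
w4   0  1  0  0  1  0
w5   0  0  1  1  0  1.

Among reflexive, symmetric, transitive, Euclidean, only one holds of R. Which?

Reflexive: yes — every world is R-related to itself.
Symmetric: no — w0 R w1 but not w1 R w0.
Transitive: no — w0 R w1 and w1 R w5, but not w0 R w5.
Euclidean: no — w0 R w2 and w0 R w1, but not w2 R w1.
Only reflexive holds.

reflexive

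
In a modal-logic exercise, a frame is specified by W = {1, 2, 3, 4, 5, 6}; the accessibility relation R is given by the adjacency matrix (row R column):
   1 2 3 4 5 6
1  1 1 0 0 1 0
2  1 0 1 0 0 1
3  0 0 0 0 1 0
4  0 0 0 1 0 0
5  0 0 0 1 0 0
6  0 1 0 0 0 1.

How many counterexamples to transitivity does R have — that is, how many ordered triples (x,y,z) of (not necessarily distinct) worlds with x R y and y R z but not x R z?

10

Enumerating: (1,2,3), (1,2,6), (1,5,4), (2,1,2), (2,1,5), (2,3,5), (2,6,2), (3,5,4), (6,2,1), (6,2,3).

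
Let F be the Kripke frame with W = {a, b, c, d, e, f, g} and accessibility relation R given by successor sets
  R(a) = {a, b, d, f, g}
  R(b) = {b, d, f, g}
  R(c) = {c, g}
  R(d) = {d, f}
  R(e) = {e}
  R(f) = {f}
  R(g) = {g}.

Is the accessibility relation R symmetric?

Symmetric: no — a R b but not b R a.

No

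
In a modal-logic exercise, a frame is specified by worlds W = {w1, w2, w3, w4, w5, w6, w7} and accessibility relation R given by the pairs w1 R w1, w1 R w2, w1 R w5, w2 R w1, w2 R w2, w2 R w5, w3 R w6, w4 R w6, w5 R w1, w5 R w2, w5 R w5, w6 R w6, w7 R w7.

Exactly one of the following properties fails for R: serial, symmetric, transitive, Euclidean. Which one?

symmetric

Serial: yes — every world has a successor (e.g. w1 R w1).
Symmetric: no — w3 R w6 but not w6 R w3.
Transitive: yes — every two-step R-path is closed by a direct edge.
Euclidean: yes — any two successors of a common world are R-related.
Only symmetric fails.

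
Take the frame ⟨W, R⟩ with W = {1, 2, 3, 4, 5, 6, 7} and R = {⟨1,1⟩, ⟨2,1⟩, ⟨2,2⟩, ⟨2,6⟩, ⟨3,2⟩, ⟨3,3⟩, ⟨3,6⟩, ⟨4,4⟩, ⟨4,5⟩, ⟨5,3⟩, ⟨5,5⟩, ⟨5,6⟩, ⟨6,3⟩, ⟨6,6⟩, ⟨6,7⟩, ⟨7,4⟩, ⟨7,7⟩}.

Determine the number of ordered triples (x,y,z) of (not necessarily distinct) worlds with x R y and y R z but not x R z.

11

Enumerating: (2,6,3), (2,6,7), (3,2,1), (3,6,7), (4,5,3), (4,5,6), (5,3,2), (5,6,7), (6,3,2), (6,7,4), (7,4,5).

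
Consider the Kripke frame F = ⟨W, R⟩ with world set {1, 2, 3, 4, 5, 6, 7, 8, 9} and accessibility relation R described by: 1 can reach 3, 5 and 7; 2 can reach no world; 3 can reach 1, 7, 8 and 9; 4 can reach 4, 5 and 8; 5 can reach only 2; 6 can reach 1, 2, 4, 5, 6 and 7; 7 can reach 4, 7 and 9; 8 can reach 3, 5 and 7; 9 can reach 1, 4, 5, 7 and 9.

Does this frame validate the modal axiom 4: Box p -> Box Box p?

Axiom 4 corresponds to the accessibility relation being transitive.
Transitive: no — 1 R 3 and 3 R 8, but not 1 R 8.

No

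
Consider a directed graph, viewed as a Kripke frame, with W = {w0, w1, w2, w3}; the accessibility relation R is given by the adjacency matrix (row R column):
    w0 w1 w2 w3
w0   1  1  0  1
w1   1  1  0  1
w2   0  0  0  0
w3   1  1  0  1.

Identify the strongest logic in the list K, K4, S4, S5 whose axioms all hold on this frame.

Transitive (axiom 4): yes — every two-step R-path is closed by a direct edge.
Reflexive (axiom T): no — w2 is not related to itself.
Euclidean (axiom 5): yes — any two successors of a common world are R-related.
So F validates K, K4; S4 would additionally require R to be reflexive. The strongest is K4.

K4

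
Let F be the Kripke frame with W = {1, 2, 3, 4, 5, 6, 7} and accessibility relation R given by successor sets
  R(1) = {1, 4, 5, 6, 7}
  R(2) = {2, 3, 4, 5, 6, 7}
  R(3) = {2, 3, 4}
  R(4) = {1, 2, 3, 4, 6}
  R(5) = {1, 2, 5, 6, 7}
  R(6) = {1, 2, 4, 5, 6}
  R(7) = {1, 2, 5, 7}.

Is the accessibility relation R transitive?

Transitive: no — 1 R 4 and 4 R 2, but not 1 R 2.

No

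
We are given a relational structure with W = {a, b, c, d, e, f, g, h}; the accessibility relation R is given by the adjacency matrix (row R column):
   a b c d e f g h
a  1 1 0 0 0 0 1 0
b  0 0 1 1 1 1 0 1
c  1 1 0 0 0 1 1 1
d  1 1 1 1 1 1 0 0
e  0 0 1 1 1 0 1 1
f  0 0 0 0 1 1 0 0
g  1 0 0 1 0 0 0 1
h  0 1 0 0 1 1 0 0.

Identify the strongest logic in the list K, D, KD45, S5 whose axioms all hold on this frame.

D

Serial (axiom D): yes — every world has a successor (e.g. a R a).
Euclidean (axiom 5): no — a R b and a R g, but not b R g.
Transitive (axiom 4): no — a R b and b R c, but not a R c.
Reflexive (axiom T): no — b is not related to itself.
So F validates K, D; KD45 would additionally require R to be Euclidean and transitive. The strongest is D.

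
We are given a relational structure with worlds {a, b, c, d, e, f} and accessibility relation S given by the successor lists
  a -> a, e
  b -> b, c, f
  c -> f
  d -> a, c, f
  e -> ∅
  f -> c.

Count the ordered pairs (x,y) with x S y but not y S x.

Enumerating: (a,e), (b,c), (b,f), (d,a), (d,c), (d,f).

6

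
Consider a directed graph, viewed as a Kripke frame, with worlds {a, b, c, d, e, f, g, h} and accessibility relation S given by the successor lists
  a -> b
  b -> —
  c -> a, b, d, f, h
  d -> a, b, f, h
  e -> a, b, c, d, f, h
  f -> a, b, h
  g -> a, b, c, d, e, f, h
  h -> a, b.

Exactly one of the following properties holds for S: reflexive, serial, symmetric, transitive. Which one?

Reflexive: no — a is not related to itself.
Serial: no — b has no S-successor.
Symmetric: no — a S b but not b S a.
Transitive: yes — every two-step S-path is closed by a direct edge.
Only transitive holds.

transitive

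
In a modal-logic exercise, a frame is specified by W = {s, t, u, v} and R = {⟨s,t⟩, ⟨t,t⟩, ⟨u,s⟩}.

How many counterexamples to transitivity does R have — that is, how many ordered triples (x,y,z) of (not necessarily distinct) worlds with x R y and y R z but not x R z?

1

Enumerating: (u,s,t).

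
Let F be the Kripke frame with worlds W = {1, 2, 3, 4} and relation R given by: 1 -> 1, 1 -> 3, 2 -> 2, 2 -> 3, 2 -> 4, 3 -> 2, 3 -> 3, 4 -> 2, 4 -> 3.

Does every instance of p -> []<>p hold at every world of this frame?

No

Axiom B corresponds to the accessibility relation being symmetric.
Symmetric: no — 1 R 3 but not 3 R 1.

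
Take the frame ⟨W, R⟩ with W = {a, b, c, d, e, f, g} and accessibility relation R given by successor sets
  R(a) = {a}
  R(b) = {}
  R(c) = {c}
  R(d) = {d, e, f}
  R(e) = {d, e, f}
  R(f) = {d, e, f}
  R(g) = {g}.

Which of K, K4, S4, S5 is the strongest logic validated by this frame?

K4

Transitive (axiom 4): yes — every two-step R-path is closed by a direct edge.
Reflexive (axiom T): no — b is not related to itself.
Euclidean (axiom 5): yes — any two successors of a common world are R-related.
So F validates K, K4; S4 would additionally require R to be reflexive. The strongest is K4.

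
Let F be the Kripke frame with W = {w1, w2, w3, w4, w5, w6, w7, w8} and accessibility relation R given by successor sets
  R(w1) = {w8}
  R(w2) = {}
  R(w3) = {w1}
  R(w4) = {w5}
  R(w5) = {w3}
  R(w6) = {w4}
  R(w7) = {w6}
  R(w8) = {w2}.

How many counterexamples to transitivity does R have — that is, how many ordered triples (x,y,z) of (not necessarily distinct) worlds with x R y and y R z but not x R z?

6

Enumerating: (w1,w8,w2), (w3,w1,w8), (w4,w5,w3), (w5,w3,w1), (w6,w4,w5), (w7,w6,w4).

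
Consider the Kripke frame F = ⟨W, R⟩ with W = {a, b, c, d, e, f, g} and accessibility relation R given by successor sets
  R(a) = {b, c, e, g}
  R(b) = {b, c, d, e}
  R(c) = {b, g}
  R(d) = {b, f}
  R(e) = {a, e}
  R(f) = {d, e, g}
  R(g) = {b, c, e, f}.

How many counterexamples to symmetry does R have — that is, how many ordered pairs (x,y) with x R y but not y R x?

7

Enumerating: (a,b), (a,c), (a,g), (b,e), (f,e), (g,b), (g,e).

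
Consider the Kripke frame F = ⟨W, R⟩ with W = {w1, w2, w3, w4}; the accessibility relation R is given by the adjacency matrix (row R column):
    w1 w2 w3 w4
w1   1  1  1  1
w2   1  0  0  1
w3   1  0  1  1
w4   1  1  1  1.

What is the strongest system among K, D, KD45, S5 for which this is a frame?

Serial (axiom D): yes — every world has a successor (e.g. w1 R w1).
Euclidean (axiom 5): no — w1 R w2 and w1 R w3, but not w2 R w3.
Transitive (axiom 4): no — w2 R w1 and w1 R w3, but not w2 R w3.
Reflexive (axiom T): no — w2 is not related to itself.
So F validates K, D; KD45 would additionally require R to be Euclidean and transitive. The strongest is D.

D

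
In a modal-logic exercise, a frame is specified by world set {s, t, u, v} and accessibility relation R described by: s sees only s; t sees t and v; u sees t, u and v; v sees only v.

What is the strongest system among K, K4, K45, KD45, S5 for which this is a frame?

K4

Transitive (axiom 4): yes — every two-step R-path is closed by a direct edge.
Euclidean (axiom 5): no — u R v and u R t, but not v R t.
Serial (axiom D): yes — every world has a successor (e.g. s R s).
Reflexive (axiom T): yes — every world is R-related to itself.
So F validates K, K4; K45 would additionally require R to be Euclidean. The strongest is K4.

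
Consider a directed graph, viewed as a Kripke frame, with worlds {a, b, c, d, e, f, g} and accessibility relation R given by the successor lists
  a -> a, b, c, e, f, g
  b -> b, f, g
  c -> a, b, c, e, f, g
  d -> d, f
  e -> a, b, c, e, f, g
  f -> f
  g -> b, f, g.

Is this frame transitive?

Transitive: yes — every two-step R-path is closed by a direct edge.

Yes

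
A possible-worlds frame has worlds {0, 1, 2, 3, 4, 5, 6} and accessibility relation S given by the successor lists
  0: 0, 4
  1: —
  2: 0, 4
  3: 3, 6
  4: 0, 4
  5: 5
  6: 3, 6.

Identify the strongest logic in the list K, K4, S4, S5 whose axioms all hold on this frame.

Transitive (axiom 4): yes — every two-step S-path is closed by a direct edge.
Reflexive (axiom T): no — 1 is not related to itself.
Euclidean (axiom 5): yes — any two successors of a common world are S-related.
So F validates K, K4; S4 would additionally require S to be reflexive. The strongest is K4.

K4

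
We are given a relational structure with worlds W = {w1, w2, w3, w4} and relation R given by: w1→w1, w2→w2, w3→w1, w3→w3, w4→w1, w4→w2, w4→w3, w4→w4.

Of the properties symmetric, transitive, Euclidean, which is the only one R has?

Symmetric: no — w3 R w1 but not w1 R w3.
Transitive: yes — every two-step R-path is closed by a direct edge.
Euclidean: no — w4 R w1 and w4 R w2, but not w1 R w2.
Only transitive holds.

transitive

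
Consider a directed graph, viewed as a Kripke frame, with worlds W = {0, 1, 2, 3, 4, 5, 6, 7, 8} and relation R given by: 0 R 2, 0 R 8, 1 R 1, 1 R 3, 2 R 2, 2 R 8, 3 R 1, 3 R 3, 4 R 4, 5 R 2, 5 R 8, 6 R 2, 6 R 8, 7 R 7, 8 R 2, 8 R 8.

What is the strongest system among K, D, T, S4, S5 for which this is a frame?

D

Serial (axiom D): yes — every world has a successor (e.g. 0 R 2).
Reflexive (axiom T): no — 0 is not related to itself.
Transitive (axiom 4): yes — every two-step R-path is closed by a direct edge.
Euclidean (axiom 5): yes — any two successors of a common world are R-related.
So F validates K, D; T would additionally require R to be reflexive. The strongest is D.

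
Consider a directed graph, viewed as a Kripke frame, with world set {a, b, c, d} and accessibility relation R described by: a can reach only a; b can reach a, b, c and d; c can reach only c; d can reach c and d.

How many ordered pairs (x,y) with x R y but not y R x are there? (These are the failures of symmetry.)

4

Enumerating: (b,a), (b,c), (b,d), (d,c).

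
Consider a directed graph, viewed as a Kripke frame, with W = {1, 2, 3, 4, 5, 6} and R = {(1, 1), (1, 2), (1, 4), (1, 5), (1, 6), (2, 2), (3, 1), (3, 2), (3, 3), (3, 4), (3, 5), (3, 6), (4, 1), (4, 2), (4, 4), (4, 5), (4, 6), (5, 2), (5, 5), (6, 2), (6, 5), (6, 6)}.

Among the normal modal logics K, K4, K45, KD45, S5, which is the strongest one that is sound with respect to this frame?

Transitive (axiom 4): yes — every two-step R-path is closed by a direct edge.
Euclidean (axiom 5): no — 1 R 2 and 1 R 4, but not 2 R 4.
Serial (axiom D): yes — every world has a successor (e.g. 1 R 1).
Reflexive (axiom T): yes — every world is R-related to itself.
So F validates K, K4; K45 would additionally require R to be Euclidean. The strongest is K4.

K4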